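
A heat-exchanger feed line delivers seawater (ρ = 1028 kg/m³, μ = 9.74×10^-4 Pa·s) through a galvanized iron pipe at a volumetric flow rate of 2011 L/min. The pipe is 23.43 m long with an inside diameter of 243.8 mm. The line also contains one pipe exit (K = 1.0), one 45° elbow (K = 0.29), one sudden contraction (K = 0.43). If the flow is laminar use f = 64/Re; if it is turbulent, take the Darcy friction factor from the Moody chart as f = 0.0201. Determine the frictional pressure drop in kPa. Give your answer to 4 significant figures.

ΔP ≈ 0.9675 kPa

Q = 2011 L/min = 2011/60000 = 0.03352 m³/s.
Cross-sectional area A = πD²/4 = π(0.2438)²/4 = 0.04668 m²; mean velocity V = Q/A = 0.03352/0.04668 = 0.718 m/s.
Reynolds number Re = ρVD/μ = 1028 · 0.718 · 0.2438 / 0.000974 = 1.847e+05.
Re > 4000 → turbulent; use the Moody-chart value f = 0.0201.
Total minor-loss coefficient ΣK = 1·1 + 1·0.29 + 1·0.43 = 1.72.
ΔP = [f·L/D + ΣK]·(ρV²/2) = [0.0201·23.43/0.2438 + 1.72]·(1028·0.718²/2) = [1.932 + 1.72]·265 = 967.5 Pa.
ΔP = 967.5 Pa = 0.9675 kPa.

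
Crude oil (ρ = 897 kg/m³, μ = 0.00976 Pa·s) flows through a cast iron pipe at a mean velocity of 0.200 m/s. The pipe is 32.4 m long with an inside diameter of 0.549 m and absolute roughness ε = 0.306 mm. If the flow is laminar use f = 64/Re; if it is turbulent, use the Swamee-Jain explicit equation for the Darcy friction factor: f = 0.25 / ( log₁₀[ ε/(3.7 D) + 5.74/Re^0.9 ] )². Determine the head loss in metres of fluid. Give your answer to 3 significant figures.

Reynolds number Re = ρVD/μ = 897 · 0.2 · 0.549 / 0.00976 = 1.009e+04.
Re > 4000 → turbulent. Relative roughness ε/D = 0.000306/0.549 = 0.000557. Swamee-Jain: f = 0.25/(log₁₀[0.000557/3.7 + 5.74/1.009e+04^0.9])² = 0.25/(log₁₀[0.000151 + 0.00143])² = 0.25/(-2.801)² = 0.03186.
Darcy-Weisbach: ΔP = f(L/D)(ρV²/2) = 0.03186·(32.4/0.549)·(897·0.2²/2) = 0.03186·59.02·17.94 = 33.73 Pa.
Head loss h_f = ΔP/(ρg) = 33.73/(897·9.81) = 0.00383 m.

h_f ≈ 0.00383 m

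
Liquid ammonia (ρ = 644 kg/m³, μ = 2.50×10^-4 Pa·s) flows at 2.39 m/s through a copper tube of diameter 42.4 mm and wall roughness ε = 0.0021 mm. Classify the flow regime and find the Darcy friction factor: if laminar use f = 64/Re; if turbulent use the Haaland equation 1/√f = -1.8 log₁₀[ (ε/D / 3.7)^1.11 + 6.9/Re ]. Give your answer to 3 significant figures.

f ≈ 0.0151

Re = ρVD/μ = 644·2.39·0.0424/0.00025 = 2.61e+05.
Re > 4000 → turbulent. ε/D = 2.1e-06/0.0424 = 4.95e-05; Haaland: 1/√f = -1.8 log₁₀[3.9e-06 + 2.64e-05] = 8.133, so f = 0.01512.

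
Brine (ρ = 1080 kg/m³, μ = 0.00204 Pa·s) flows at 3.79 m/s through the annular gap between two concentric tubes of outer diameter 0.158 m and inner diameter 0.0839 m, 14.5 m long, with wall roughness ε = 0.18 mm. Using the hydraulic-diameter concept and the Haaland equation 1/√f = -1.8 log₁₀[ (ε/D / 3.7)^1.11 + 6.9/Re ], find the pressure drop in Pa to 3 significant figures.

ΔP ≈ 38900 Pa

Hydraulic diameter D_h = 4A/P = D_o - D_i = 0.158 - 0.0839 = 0.0741 m.
Re = ρVD_h/μ = 1080·3.79·0.0741/0.00204 = 1.487e+05.
ε/D_h = 0.00018/0.0741 = 0.00243; Haaland gives 1/√f = -1.8 log₁₀[0.000293+4.64e-05] = 6.244, so f = 0.02565.
ΔP = f(L/D_h)(ρV²/2) = 0.02565·14.5/0.0741·7757 = 3.893e+04 Pa.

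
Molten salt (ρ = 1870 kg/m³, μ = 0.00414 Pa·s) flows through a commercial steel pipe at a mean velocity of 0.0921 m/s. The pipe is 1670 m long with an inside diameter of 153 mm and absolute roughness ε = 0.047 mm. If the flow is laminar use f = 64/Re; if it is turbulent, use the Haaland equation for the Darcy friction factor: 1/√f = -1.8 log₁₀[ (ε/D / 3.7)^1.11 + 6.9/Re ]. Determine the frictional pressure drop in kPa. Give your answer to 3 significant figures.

Reynolds number Re = ρVD/μ = 1870 · 0.0921 · 0.153 / 0.00414 = 6365.
Re > 4000 → turbulent. Relative roughness ε/D = 4.7e-05/0.153 = 0.000307. Haaland: 1/√f = -1.8 log₁₀[(0.000307/3.7)^1.11 + 6.9/6365] = -1.8 log₁₀[2.95e-05 + 0.00108] = 5.316, so f = 0.03539.
Darcy-Weisbach: ΔP = f(L/D)(ρV²/2) = 0.03539·(1670/0.153)·(1870·0.0921²/2) = 0.03539·1.092e+04·7.931 = 3063 Pa.
ΔP = 3063 Pa = 3.06 kPa.

ΔP ≈ 3.06 kPa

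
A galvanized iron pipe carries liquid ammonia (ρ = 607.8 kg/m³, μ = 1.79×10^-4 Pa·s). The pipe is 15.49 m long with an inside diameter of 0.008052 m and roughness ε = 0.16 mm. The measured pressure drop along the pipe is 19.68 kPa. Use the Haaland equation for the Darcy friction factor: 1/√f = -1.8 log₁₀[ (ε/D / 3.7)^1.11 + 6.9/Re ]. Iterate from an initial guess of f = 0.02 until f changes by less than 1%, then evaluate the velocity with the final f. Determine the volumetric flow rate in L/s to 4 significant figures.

Q ≈ 0.04166 L/s

Rearranging Darcy-Weisbach: V = √(2·ΔP·D/(f·L·ρ)). With ε/D = 0.00016/0.008052 = 0.0199, iterate starting from f = 0.02:
  f = 0.02 → V = √(2·1.968e+04·0.008052/(0.02·15.49·607.8)) = 1.297 m/s; Re = ρVD/μ = 3.547e+04; f → 0.04968
  f = 0.04968 → V = 0.8232 m/s; Re = 2.251e+04; f → 0.05027
  f = 0.05027 → V = 0.8183 m/s; Re = 2.237e+04; f → 0.05028
Converged (Δf/f < 1%). With the final f = 0.05028: V = √(2·1.968e+04·0.008052/(0.05028·15.49·607.8)) = 0.8182 m/s.
Q = V·A = 0.8182·(π/4·0.008052²) = 4.166e-05 m³/s = 0.04166 L/s.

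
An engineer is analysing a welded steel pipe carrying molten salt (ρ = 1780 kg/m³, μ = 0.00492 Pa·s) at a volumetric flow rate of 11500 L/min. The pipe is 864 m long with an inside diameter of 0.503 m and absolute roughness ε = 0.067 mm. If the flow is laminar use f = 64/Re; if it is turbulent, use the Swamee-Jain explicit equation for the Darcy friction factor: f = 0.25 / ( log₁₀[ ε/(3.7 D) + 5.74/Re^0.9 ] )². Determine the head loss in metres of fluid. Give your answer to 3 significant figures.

h_f ≈ 1.38 m

Q = 11500 L/min = 11500/60000 = 0.1917 m³/s.
Cross-sectional area A = πD²/4 = π(0.503)²/4 = 0.1987 m²; mean velocity V = Q/A = 0.1917/0.1987 = 0.9645 m/s.
Reynolds number Re = ρVD/μ = 1780 · 0.9645 · 0.503 / 0.00492 = 1.755e+05.
Re > 4000 → turbulent. Relative roughness ε/D = 6.7e-05/0.503 = 0.000133. Swamee-Jain: f = 0.25/(log₁₀[0.000133/3.7 + 5.74/1.755e+05^0.9])² = 0.25/(log₁₀[3.6e-05 + 0.000109])² = 0.25/(-3.837)² = 0.01698.
Darcy-Weisbach: ΔP = f(L/D)(ρV²/2) = 0.01698·(864/0.503)·(1780·0.9645²/2) = 0.01698·1718·828 = 2.415e+04 Pa.
Head loss h_f = ΔP/(ρg) = 2.415e+04/(1780·9.81) = 1.38 m.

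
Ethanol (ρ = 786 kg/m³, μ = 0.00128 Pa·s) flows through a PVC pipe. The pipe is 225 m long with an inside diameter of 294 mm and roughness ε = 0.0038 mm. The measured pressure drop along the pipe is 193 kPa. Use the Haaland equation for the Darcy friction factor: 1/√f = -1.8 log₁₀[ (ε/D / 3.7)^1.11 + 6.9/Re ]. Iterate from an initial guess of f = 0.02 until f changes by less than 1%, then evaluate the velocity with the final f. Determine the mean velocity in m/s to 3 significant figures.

Rearranging Darcy-Weisbach: V = √(2·ΔP·D/(f·L·ρ)). With ε/D = 3.8e-06/0.294 = 1.29e-05, iterate starting from f = 0.02:
  f = 0.02 → V = √(2·1.93e+05·0.294/(0.02·225·786)) = 5.664 m/s; Re = ρVD/μ = 1.023e+06; f → 0.01178
  f = 0.01178 → V = 7.379 m/s; Re = 1.332e+06; f → 0.01134
  f = 0.01134 → V = 7.524 m/s; Re = 1.358e+06; f → 0.01131
Converged (Δf/f < 1%). With the final f = 0.01131: V = √(2·1.93e+05·0.294/(0.01131·225·786)) = 7.534 m/s.

V ≈ 7.53 m/s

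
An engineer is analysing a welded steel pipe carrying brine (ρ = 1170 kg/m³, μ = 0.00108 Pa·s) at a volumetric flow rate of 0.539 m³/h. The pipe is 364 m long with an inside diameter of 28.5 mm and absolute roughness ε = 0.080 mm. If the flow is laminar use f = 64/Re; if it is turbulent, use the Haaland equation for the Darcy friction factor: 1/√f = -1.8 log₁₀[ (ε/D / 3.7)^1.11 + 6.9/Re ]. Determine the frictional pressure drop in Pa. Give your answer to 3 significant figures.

ΔP ≈ 15200 Pa

Q = 0.539 m³/h = 0.539/3600 = 0.0001497 m³/s.
Cross-sectional area A = πD²/4 = π(0.0285)²/4 = 0.0006379 m²; mean velocity V = Q/A = 0.0001497/0.0006379 = 0.2347 m/s.
Reynolds number Re = ρVD/μ = 1170 · 0.2347 · 0.0285 / 0.00108 = 7246.
Re > 4000 → turbulent. Relative roughness ε/D = 8e-05/0.0285 = 0.00281. Haaland: 1/√f = -1.8 log₁₀[(0.00281/3.7)^1.11 + 6.9/7246] = -1.8 log₁₀[0.000344 + 0.000952] = 5.197, so f = 0.03702.
Darcy-Weisbach: ΔP = f(L/D)(ρV²/2) = 0.03702·(364/0.0285)·(1170·0.2347²/2) = 0.03702·1.277e+04·32.22 = 1.524e+04 Pa.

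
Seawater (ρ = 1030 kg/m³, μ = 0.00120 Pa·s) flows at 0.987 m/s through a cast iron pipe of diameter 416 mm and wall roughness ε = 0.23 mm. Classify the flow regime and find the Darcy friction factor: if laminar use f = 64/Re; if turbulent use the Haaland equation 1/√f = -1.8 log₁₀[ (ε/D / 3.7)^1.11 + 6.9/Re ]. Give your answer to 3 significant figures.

Re = ρVD/μ = 1030·0.987·0.416/0.0012 = 3.524e+05.
Re > 4000 → turbulent. ε/D = 0.00023/0.416 = 0.000553; Haaland: 1/√f = -1.8 log₁₀[5.67e-05 + 1.96e-05] = 7.412, so f = 0.0182.

f ≈ 0.0182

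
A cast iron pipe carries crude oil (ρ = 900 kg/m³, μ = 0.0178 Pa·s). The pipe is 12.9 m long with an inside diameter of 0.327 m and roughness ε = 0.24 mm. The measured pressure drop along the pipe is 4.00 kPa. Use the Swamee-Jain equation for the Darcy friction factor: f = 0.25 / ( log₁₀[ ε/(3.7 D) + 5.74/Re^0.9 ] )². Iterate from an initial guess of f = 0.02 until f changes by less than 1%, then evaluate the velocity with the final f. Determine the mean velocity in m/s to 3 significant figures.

V ≈ 3.11 m/s

Rearranging Darcy-Weisbach: V = √(2·ΔP·D/(f·L·ρ)). With ε/D = 0.00024/0.327 = 0.000734, iterate starting from f = 0.02:
  f = 0.02 → V = √(2·4000·0.327/(0.02·12.9·900)) = 3.357 m/s; Re = ρVD/μ = 5.55e+04; f → 0.02302
  f = 0.02302 → V = 3.128 m/s; Re = 5.172e+04; f → 0.02326
  f = 0.02326 → V = 3.112 m/s; Re = 5.146e+04; f → 0.02328
Converged (Δf/f < 1%). With the final f = 0.02328: V = √(2·4000·0.327/(0.02328·12.9·900)) = 3.111 m/s.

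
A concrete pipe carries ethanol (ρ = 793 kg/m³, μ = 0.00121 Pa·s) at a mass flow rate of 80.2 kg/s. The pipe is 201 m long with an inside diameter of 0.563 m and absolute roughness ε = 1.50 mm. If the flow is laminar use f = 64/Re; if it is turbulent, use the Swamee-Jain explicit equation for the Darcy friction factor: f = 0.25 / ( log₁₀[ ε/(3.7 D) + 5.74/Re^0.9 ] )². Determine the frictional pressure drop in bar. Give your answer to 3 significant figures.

ΔP ≈ 0.00619 bar

A = πD²/4 = π(0.563)²/4 = 0.2489 m²; mean velocity V = ṁ/(ρA) = 80.2/(793 · 0.2489) = 0.4063 m/s.
Reynolds number Re = ρVD/μ = 793 · 0.4063 · 0.563 / 0.00121 = 1.499e+05.
Re > 4000 → turbulent. Relative roughness ε/D = 0.0015/0.563 = 0.00266. Swamee-Jain: f = 0.25/(log₁₀[0.00266/3.7 + 5.74/1.499e+05^0.9])² = 0.25/(log₁₀[0.00072 + 0.000126])² = 0.25/(-3.073)² = 0.02648.
Darcy-Weisbach: ΔP = f(L/D)(ρV²/2) = 0.02648·(201/0.563)·(793·0.4063²/2) = 0.02648·357·65.44 = 618.7 Pa.
ΔP = 618.7 Pa = 0.00619 bar.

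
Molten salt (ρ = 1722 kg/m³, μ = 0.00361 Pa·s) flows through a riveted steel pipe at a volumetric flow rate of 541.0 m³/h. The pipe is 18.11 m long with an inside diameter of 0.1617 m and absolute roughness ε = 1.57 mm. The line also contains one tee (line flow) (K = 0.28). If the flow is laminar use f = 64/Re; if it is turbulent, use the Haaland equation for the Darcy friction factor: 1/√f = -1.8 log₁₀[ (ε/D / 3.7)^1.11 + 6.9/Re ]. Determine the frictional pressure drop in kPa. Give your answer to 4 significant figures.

Q = 541.0 m³/h = 541.0/3600 = 0.1503 m³/s.
Cross-sectional area A = πD²/4 = π(0.1617)²/4 = 0.02054 m²; mean velocity V = Q/A = 0.1503/0.02054 = 7.318 m/s.
Reynolds number Re = ρVD/μ = 1722 · 7.318 · 0.1617 / 0.00361 = 5.644e+05.
Re > 4000 → turbulent. Relative roughness ε/D = 0.00157/0.1617 = 0.00971. Haaland: 1/√f = -1.8 log₁₀[(0.00971/3.7)^1.11 + 6.9/5.644e+05] = -1.8 log₁₀[0.00136 + 1.22e-05] = 5.15, so f = 0.03771.
Total minor-loss coefficient ΣK = 1·0.28 = 0.28.
ΔP = [f·L/D + ΣK]·(ρV²/2) = [0.03771·18.11/0.1617 + 0.28]·(1722·7.318²/2) = [4.223 + 0.28]·4.611e+04 = 2.076e+05 Pa.
ΔP = 2.076e+05 Pa = 207.6 kPa.

ΔP ≈ 207.6 kPa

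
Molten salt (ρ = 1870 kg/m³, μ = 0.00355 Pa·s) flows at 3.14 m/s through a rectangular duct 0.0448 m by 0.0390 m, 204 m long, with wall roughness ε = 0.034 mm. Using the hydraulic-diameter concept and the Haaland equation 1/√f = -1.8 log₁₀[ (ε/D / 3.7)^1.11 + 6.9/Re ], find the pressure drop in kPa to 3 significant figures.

ΔP ≈ 1000 kPa

Hydraulic diameter D_h = 4A/P = 4·(0.0448·0.039)/(2·(0.0448+0.039)) = 0.006989/0.1676 = 0.0417 m.
Re = ρVD_h/μ = 1870·3.14·0.0417/0.00355 = 6.897e+04.
ε/D_h = 3.4e-05/0.0417 = 0.000815; Haaland gives 1/√f = -1.8 log₁₀[8.73e-05+0.0001] = 6.709, so f = 0.02221.
ΔP = f(L/D_h)(ρV²/2) = 0.02221·204/0.0417·9219 = 1.002e+06 Pa.
ΔP = 1000 kPa.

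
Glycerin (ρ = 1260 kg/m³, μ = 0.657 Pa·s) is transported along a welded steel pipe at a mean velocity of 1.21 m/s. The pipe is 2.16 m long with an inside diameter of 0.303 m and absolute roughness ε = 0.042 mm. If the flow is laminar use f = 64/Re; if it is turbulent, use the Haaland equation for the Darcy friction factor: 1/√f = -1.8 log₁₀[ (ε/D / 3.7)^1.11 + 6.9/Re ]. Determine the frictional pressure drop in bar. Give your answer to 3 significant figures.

Reynolds number Re = ρVD/μ = 1260 · 1.21 · 0.303 / 0.657 = 703.1.
Re < 2300 → laminar flow, so f = 64/Re = 64/703.1 = 0.09102 (the turbulent correlation is not needed).
Darcy-Weisbach: ΔP = f(L/D)(ρV²/2) = 0.09102·(2.16/0.303)·(1260·1.21²/2) = 0.09102·7.129·922.4 = 598.5 Pa.
ΔP = 598.5 Pa = 0.00599 bar.

ΔP ≈ 0.00599 bar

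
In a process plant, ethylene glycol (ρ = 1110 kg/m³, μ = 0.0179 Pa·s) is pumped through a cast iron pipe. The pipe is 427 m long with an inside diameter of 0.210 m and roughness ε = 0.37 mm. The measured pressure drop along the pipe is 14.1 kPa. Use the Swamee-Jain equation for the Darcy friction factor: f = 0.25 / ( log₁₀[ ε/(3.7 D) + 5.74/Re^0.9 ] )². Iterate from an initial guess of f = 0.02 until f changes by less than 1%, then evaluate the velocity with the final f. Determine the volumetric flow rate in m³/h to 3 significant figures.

Q ≈ 73.5 m³/h

Rearranging Darcy-Weisbach: V = √(2·ΔP·D/(f·L·ρ)). With ε/D = 0.00037/0.21 = 0.00176, iterate starting from f = 0.02:
  f = 0.02 → V = √(2·1.41e+04·0.21/(0.02·427·1110)) = 0.7904 m/s; Re = ρVD/μ = 1.029e+04; f → 0.03365
  f = 0.03365 → V = 0.6093 m/s; Re = 7935; f → 0.03567
  f = 0.03567 → V = 0.5919 m/s; Re = 7707; f → 0.03591
Converged (Δf/f < 1%). With the final f = 0.03591: V = √(2·1.41e+04·0.21/(0.03591·427·1110)) = 0.5899 m/s.
Q = V·A = 0.5899·(π/4·0.21²) = 0.02043 m³/s = 73.5 m³/h.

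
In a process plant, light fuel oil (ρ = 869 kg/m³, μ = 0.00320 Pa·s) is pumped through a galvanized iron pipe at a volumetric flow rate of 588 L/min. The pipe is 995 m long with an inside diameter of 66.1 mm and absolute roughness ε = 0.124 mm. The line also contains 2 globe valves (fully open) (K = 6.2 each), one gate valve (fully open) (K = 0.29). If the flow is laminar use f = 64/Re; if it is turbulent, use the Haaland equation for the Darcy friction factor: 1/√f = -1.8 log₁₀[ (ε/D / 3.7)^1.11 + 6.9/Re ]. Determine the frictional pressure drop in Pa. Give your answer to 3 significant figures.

Q = 588 L/min = 588/60000 = 0.0098 m³/s.
Cross-sectional area A = πD²/4 = π(0.0661)²/4 = 0.003432 m²; mean velocity V = Q/A = 0.0098/0.003432 = 2.856 m/s.
Reynolds number Re = ρVD/μ = 869 · 2.856 · 0.0661 / 0.0032 = 5.126e+04.
Re > 4000 → turbulent. Relative roughness ε/D = 0.000124/0.0661 = 0.00188. Haaland: 1/√f = -1.8 log₁₀[(0.00188/3.7)^1.11 + 6.9/5.126e+04] = -1.8 log₁₀[0.00022 + 0.000135] = 6.21, so f = 0.02593.
Total minor-loss coefficient ΣK = 2·6.2 + 1·0.29 = 12.7.
ΔP = [f·L/D + ΣK]·(ρV²/2) = [0.02593·995/0.0661 + 12.7]·(869·2.856²/2) = [390.3 + 12.7]·3544 = 1.428e+06 Pa.

ΔP ≈ 1.43×10^6 Pa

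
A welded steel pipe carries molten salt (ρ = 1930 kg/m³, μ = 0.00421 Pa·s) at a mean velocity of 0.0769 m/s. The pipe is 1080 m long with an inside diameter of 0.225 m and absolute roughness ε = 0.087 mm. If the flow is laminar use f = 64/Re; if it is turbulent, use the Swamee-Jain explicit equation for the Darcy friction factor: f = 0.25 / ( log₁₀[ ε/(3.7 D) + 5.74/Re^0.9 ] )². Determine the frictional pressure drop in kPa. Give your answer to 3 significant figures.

ΔP ≈ 0.922 kPa

Reynolds number Re = ρVD/μ = 1930 · 0.0769 · 0.225 / 0.00421 = 7932.
Re > 4000 → turbulent. Relative roughness ε/D = 8.7e-05/0.225 = 0.000387. Swamee-Jain: f = 0.25/(log₁₀[0.000387/3.7 + 5.74/7932^0.9])² = 0.25/(log₁₀[0.000105 + 0.00178])² = 0.25/(-2.726)² = 0.03365.
Darcy-Weisbach: ΔP = f(L/D)(ρV²/2) = 0.03365·(1080/0.225)·(1930·0.0769²/2) = 0.03365·4800·5.707 = 921.7 Pa.
ΔP = 921.7 Pa = 0.922 kPa.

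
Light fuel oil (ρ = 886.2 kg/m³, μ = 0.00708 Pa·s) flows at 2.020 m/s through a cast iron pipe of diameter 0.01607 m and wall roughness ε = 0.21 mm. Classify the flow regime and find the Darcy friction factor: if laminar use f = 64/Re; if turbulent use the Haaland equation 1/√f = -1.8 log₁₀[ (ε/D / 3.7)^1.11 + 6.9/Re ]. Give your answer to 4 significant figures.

f ≈ 0.05166

Re = ρVD/μ = 886.2·2.02·0.01607/0.00708 = 4063.
Re > 4000 → turbulent. ε/D = 0.00021/0.01607 = 0.0131; Haaland: 1/√f = -1.8 log₁₀[0.0019 + 0.0017] = 4.399, so f = 0.05166.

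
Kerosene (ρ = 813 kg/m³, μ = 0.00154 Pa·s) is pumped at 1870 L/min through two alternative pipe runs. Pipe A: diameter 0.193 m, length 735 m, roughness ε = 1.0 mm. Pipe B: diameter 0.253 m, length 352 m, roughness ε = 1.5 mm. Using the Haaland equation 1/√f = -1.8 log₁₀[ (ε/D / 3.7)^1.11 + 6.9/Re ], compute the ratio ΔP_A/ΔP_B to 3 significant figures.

ΔP_A/ΔP_B ≈ 7.73

Pipe A: V = Q/A = 0.03117/0.02926 = 1.065 m/s; Re = 1.085e+05; ε/D = 0.00518; Haaland → f = 0.03153; ΔP_A = f(L/D)(ρV²/2) = 5.539e+04 Pa.
Pipe B: V = Q/A = 0.03117/0.05027 = 0.62 m/s; Re = 8.28e+04; ε/D = 0.00593; Haaland → f = 0.03298; ΔP_B = f(L/D)(ρV²/2) = 7169 Pa.
ΔP_A/ΔP_B = 5.539e+04/7169 = 7.73.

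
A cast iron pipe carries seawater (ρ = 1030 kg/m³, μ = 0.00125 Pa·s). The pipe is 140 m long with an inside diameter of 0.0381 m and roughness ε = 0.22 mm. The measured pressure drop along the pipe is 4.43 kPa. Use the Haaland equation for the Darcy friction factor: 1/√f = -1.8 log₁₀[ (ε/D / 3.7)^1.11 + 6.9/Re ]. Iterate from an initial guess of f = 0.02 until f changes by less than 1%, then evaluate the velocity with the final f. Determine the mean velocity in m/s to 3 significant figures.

Rearranging Darcy-Weisbach: V = √(2·ΔP·D/(f·L·ρ)). With ε/D = 0.00022/0.0381 = 0.00577, iterate starting from f = 0.02:
  f = 0.02 → V = √(2·4430·0.0381/(0.02·140·1030)) = 0.3421 m/s; Re = ρVD/μ = 1.074e+04; f → 0.03797
  f = 0.03797 → V = 0.2483 m/s; Re = 7795; f → 0.03988
  f = 0.03988 → V = 0.2423 m/s; Re = 7607; f → 0.04004
Converged (Δf/f < 1%). With the final f = 0.04004: V = √(2·4430·0.0381/(0.04004·140·1030)) = 0.2418 m/s.

V ≈ 0.242 m/s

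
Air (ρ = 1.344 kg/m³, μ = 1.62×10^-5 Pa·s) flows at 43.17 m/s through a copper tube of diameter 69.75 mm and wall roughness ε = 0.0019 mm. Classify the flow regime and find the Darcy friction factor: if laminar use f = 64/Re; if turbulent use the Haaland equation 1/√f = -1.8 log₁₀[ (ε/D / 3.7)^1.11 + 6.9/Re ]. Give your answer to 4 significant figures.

Re = ρVD/μ = 1.344·43.17·0.06975/1.62e-05 = 2.498e+05.
Re > 4000 → turbulent. ε/D = 1.9e-06/0.06975 = 2.72e-05; Haaland: 1/√f = -1.8 log₁₀[2.01e-06 + 2.76e-05] = 8.151, so f = 0.01505.

f ≈ 0.01505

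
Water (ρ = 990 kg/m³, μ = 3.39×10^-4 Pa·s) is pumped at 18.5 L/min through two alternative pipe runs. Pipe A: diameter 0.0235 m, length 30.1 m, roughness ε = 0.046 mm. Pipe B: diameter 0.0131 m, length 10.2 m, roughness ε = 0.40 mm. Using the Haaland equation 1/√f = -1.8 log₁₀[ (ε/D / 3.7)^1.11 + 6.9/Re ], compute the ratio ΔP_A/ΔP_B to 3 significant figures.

Pipe A: V = Q/A = 0.0003083/0.0004337 = 0.7109 m/s; Re = 4.879e+04; ε/D = 0.00196; Haaland → f = 0.02625; ΔP_A = f(L/D)(ρV²/2) = 8409 Pa.
Pipe B: V = Q/A = 0.0003083/0.0001348 = 2.288 m/s; Re = 8.752e+04; ε/D = 0.0305; Haaland → f = 0.05806; ΔP_B = f(L/D)(ρV²/2) = 1.171e+05 Pa.
ΔP_A/ΔP_B = 8409/1.171e+05 = 0.0718.

ΔP_A/ΔP_B ≈ 0.0718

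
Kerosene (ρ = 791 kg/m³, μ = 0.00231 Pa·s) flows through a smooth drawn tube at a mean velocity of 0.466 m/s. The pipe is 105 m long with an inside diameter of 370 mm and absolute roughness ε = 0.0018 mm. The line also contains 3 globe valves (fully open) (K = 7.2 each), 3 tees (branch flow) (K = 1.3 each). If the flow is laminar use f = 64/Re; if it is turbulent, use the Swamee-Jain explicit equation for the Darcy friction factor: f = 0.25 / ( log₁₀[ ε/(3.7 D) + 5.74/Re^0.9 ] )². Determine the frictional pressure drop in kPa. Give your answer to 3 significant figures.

ΔP ≈ 2.68 kPa

Reynolds number Re = ρVD/μ = 791 · 0.466 · 0.37 / 0.00231 = 5.904e+04.
Re > 4000 → turbulent. Relative roughness ε/D = 1.8e-06/0.37 = 4.86e-06. Swamee-Jain: f = 0.25/(log₁₀[4.86e-06/3.7 + 5.74/5.904e+04^0.9])² = 0.25/(log₁₀[1.31e-06 + 0.000292])² = 0.25/(-3.533)² = 0.02003.
Total minor-loss coefficient ΣK = 3·7.2 + 3·1.3 = 25.5.
ΔP = [f·L/D + ΣK]·(ρV²/2) = [0.02003·105/0.37 + 25.5]·(791·0.466²/2) = [5.683 + 25.5]·85.89 = 2678 Pa.
ΔP = 2678 Pa = 2.68 kPa.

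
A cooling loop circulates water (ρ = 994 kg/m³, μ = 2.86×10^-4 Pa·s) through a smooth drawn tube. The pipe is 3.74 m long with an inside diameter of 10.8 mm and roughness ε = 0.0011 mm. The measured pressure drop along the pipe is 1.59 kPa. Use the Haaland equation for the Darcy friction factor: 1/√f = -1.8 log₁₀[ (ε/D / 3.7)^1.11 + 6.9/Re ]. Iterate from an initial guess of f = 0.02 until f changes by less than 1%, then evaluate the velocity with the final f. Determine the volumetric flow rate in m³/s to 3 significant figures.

Rearranging Darcy-Weisbach: V = √(2·ΔP·D/(f·L·ρ)). With ε/D = 1.1e-06/0.0108 = 0.000102, iterate starting from f = 0.02:
  f = 0.02 → V = √(2·1590·0.0108/(0.02·3.74·994)) = 0.6796 m/s; Re = ρVD/μ = 2.551e+04; f → 0.02443
  f = 0.02443 → V = 0.6149 m/s; Re = 2.308e+04; f → 0.02502
  f = 0.02502 → V = 0.6076 m/s; Re = 2.281e+04; f → 0.0251
Converged (Δf/f < 1%). With the final f = 0.0251: V = √(2·1590·0.0108/(0.0251·3.74·994)) = 0.6067 m/s.
Q = V·A = 0.6067·(π/4·0.0108²) = 5.558e-05 m³/s = 5.56×10^-5 m³/s.

Q ≈ 5.56×10^-5 m³/s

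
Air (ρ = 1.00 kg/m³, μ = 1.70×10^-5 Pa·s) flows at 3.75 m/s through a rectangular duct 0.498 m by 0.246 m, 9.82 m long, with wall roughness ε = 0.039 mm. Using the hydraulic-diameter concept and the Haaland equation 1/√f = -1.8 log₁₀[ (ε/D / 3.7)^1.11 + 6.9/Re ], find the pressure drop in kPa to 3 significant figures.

Hydraulic diameter D_h = 4A/P = 4·(0.498·0.246)/(2·(0.498+0.246)) = 0.49/1.488 = 0.3293 m.
Re = ρVD_h/μ = 1·3.75·0.3293/1.7e-05 = 7.264e+04.
ε/D_h = 3.9e-05/0.3293 = 0.000118; Haaland gives 1/√f = -1.8 log₁₀[1.03e-05+9.5e-05] = 7.16, so f = 0.01951.
ΔP = f(L/D_h)(ρV²/2) = 0.01951·9.82/0.3293·7.031 = 4.09 Pa.
ΔP = 0.00409 kPa.

ΔP ≈ 0.00409 kPa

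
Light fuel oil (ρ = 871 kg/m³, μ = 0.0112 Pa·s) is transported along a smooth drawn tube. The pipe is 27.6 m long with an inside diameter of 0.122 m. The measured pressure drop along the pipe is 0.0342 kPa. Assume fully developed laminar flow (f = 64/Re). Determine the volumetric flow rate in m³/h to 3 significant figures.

For laminar flow, f = 64/Re with Re = ρVD/μ, so Darcy-Weisbach reduces to ΔP = 32μLV/D². Solving for V: V = ΔP·D²/(32μL) = 34.2·(0.122)²/(32·0.0112·27.6) = 0.05146 m/s.
Check: Re = ρVD/μ = 871·0.05146·0.122/0.0112 = 488.2 < 2300, so the laminar assumption holds.
Q = V·A = 0.05146·(π/4·0.122²) = 0.0006016 m³/s = 2.17 m³/h.

Q ≈ 2.17 m³/h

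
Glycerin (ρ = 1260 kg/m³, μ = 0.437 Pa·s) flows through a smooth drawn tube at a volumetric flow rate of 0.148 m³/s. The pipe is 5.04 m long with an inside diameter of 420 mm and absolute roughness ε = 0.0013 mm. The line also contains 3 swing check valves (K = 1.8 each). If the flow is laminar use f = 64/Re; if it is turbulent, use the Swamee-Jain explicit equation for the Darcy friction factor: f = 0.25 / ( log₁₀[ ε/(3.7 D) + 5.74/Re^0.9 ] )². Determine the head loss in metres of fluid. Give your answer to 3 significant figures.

Cross-sectional area A = πD²/4 = π(0.42)²/4 = 0.1385 m²; mean velocity V = Q/A = 0.148/0.1385 = 1.068 m/s.
Reynolds number Re = ρVD/μ = 1260 · 1.068 · 0.42 / 0.437 = 1294.
Re < 2300 → laminar flow, so f = 64/Re = 64/1294 = 0.04947 (the turbulent correlation is not needed).
Total minor-loss coefficient ΣK = 3·1.8 = 5.4.
ΔP = [f·L/D + ΣK]·(ρV²/2) = [0.04947·5.04/0.42 + 5.4]·(1260·1.068²/2) = [0.5937 + 5.4]·718.9 = 4309 Pa.
Head loss h_f = ΔP/(ρg) = 4309/(1260·9.81) = 0.349 m.

h_f ≈ 0.349 m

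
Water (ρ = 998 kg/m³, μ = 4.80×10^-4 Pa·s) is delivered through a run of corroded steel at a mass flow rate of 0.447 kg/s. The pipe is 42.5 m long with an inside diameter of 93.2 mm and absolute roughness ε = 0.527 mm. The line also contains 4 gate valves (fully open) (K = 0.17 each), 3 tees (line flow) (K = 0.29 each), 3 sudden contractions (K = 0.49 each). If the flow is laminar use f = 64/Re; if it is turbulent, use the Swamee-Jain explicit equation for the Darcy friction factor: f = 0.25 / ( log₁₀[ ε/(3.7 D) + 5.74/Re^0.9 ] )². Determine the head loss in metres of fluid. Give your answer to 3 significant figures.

A = πD²/4 = π(0.0932)²/4 = 0.006822 m²; mean velocity V = ṁ/(ρA) = 0.447/(998 · 0.006822) = 0.06565 m/s.
Reynolds number Re = ρVD/μ = 998 · 0.06565 · 0.0932 / 0.00048 = 1.272e+04.
Re > 4000 → turbulent. Relative roughness ε/D = 0.000527/0.0932 = 0.00565. Swamee-Jain: f = 0.25/(log₁₀[0.00565/3.7 + 5.74/1.272e+04^0.9])² = 0.25/(log₁₀[0.00153 + 0.00116])² = 0.25/(-2.57)² = 0.03784.
Total minor-loss coefficient ΣK = 4·0.17 + 3·0.29 + 3·0.49 = 3.02.
ΔP = [f·L/D + ΣK]·(ρV²/2) = [0.03784·42.5/0.0932 + 3.02]·(998·0.06565²/2) = [17.26 + 3.02]·2.151 = 43.61 Pa.
Head loss h_f = ΔP/(ρg) = 43.61/(998·9.81) = 0.00445 m.

h_f ≈ 0.00445 m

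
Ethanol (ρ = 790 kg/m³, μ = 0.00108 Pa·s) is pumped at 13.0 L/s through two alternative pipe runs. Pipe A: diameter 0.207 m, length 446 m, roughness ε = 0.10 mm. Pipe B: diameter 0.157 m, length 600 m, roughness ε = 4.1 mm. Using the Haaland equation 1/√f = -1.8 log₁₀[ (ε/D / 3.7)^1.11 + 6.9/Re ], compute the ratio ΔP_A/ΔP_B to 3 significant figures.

Pipe A: V = Q/A = 0.013/0.03365 = 0.3863 m/s; Re = 5.849e+04; ε/D = 0.000483; Haaland → f = 0.02163; ΔP_A = f(L/D)(ρV²/2) = 2746 Pa.
Pipe B: V = Q/A = 0.013/0.01936 = 0.6715 m/s; Re = 7.712e+04; ε/D = 0.0261; Haaland → f = 0.05455; ΔP_B = f(L/D)(ρV²/2) = 3.713e+04 Pa.
ΔP_A/ΔP_B = 2746/3.713e+04 = 0.0740.

ΔP_A/ΔP_B ≈ 0.0740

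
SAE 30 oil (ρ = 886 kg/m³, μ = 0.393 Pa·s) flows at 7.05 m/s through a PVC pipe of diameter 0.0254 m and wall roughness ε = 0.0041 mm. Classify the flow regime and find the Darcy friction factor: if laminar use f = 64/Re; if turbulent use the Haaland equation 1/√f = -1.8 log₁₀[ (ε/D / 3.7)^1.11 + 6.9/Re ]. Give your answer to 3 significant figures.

f ≈ 0.159

Re = ρVD/μ = 886·7.05·0.0254/0.393 = 403.7.
Re < 2300 → laminar, so f = 64/Re = 0.1585 (roughness is irrelevant in laminar flow).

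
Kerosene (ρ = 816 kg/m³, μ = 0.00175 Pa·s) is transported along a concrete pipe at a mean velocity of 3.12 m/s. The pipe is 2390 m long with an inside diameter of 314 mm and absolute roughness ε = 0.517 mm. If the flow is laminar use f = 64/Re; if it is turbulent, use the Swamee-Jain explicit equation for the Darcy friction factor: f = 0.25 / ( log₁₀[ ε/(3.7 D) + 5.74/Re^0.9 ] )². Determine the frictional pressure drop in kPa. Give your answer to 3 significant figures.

Reynolds number Re = ρVD/μ = 816 · 3.12 · 0.314 / 0.00175 = 4.568e+05.
Re > 4000 → turbulent. Relative roughness ε/D = 0.000517/0.314 = 0.00165. Swamee-Jain: f = 0.25/(log₁₀[0.00165/3.7 + 5.74/4.568e+05^0.9])² = 0.25/(log₁₀[0.000445 + 4.63e-05])² = 0.25/(-3.309)² = 0.02284.
Darcy-Weisbach: ΔP = f(L/D)(ρV²/2) = 0.02284·(2390/0.314)·(816·3.12²/2) = 0.02284·7611·3972 = 6.903e+05 Pa.
ΔP = 6.903e+05 Pa = 690 kPa.

ΔP ≈ 690 kPa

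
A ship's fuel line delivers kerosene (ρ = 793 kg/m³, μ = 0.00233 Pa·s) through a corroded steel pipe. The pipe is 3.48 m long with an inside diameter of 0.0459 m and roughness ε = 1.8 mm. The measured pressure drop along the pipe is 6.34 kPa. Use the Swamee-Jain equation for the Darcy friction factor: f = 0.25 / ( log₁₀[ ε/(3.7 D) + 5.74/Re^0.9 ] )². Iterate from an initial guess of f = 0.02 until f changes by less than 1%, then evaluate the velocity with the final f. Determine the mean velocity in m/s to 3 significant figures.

Rearranging Darcy-Weisbach: V = √(2·ΔP·D/(f·L·ρ)). With ε/D = 0.0018/0.0459 = 0.0392, iterate starting from f = 0.02:
  f = 0.02 → V = √(2·6340·0.0459/(0.02·3.48·793)) = 3.247 m/s; Re = ρVD/μ = 5.073e+04; f → 0.06499
  f = 0.06499 → V = 1.801 m/s; Re = 2.814e+04; f → 0.06561
Converged (Δf/f < 1%). With the final f = 0.06561: V = √(2·6340·0.0459/(0.06561·3.48·793)) = 1.793 m/s.

V ≈ 1.79 m/s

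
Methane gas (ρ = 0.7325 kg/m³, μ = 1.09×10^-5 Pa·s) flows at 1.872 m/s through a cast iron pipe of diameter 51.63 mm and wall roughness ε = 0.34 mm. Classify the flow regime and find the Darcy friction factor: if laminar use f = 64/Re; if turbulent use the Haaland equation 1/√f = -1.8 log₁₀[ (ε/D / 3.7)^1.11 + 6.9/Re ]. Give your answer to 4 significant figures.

Re = ρVD/μ = 0.7325·1.872·0.05163/1.09e-05 = 6495.
Re > 4000 → turbulent. ε/D = 0.00034/0.05163 = 0.00659; Haaland: 1/√f = -1.8 log₁₀[0.000887 + 0.00106] = 4.878, so f = 0.04202.

f ≈ 0.04202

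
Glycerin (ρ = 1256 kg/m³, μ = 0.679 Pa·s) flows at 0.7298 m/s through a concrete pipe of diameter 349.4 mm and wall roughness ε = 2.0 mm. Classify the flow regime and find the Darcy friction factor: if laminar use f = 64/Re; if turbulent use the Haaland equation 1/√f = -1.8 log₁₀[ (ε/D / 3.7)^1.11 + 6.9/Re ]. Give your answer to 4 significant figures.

f ≈ 0.1357

Re = ρVD/μ = 1256·0.7298·0.3494/0.679 = 471.7.
Re < 2300 → laminar, so f = 64/Re = 0.1357 (roughness is irrelevant in laminar flow).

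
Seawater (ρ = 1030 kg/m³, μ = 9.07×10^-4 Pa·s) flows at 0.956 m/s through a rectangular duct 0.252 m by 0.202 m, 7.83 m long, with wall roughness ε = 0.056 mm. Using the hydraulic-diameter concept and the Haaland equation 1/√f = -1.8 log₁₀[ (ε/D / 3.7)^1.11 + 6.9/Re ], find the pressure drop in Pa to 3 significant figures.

Hydraulic diameter D_h = 4A/P = 4·(0.252·0.202)/(2·(0.252+0.202)) = 0.2036/0.908 = 0.2242 m.
Re = ρVD_h/μ = 1030·0.956·0.2242/0.000907 = 2.435e+05.
ε/D_h = 5.6e-05/0.2242 = 0.00025; Haaland gives 1/√f = -1.8 log₁₀[2.35e-05+2.83e-05] = 7.714, so f = 0.0168.
ΔP = f(L/D_h)(ρV²/2) = 0.0168·7.83/0.2242·470.7 = 276.2 Pa.

ΔP ≈ 276 Pa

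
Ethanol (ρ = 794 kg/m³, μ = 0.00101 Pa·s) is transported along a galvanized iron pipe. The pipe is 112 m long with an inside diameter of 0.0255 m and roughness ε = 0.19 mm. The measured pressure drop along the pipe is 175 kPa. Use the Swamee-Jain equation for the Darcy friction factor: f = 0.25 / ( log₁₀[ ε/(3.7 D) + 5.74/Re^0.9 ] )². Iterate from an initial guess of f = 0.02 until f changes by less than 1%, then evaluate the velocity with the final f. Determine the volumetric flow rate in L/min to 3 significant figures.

Q ≈ 50.5 L/min

Rearranging Darcy-Weisbach: V = √(2·ΔP·D/(f·L·ρ)). With ε/D = 0.00019/0.0255 = 0.00745, iterate starting from f = 0.02:
  f = 0.02 → V = √(2·1.75e+05·0.0255/(0.02·112·794)) = 2.24 m/s; Re = ρVD/μ = 4.491e+04; f → 0.03636
  f = 0.03636 → V = 1.661 m/s; Re = 3.331e+04; f → 0.03693
  f = 0.03693 → V = 1.648 m/s; Re = 3.305e+04; f → 0.03695
Converged (Δf/f < 1%). With the final f = 0.03695: V = √(2·1.75e+05·0.0255/(0.03695·112·794)) = 1.648 m/s.
Q = V·A = 1.648·(π/4·0.0255²) = 0.0008417 m³/s = 50.5 L/min.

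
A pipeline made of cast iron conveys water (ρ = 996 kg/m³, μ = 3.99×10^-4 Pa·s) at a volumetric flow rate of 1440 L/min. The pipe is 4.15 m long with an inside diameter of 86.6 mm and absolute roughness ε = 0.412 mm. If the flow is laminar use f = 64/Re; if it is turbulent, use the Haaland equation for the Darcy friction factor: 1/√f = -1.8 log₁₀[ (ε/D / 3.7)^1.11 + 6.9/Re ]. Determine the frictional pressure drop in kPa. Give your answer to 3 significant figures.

ΔP ≈ 11.9 kPa

Q = 1440 L/min = 1440/60000 = 0.024 m³/s.
Cross-sectional area A = πD²/4 = π(0.0866)²/4 = 0.00589 m²; mean velocity V = Q/A = 0.024/0.00589 = 4.075 m/s.
Reynolds number Re = ρVD/μ = 996 · 4.075 · 0.0866 / 0.000399 = 8.808e+05.
Re > 4000 → turbulent. Relative roughness ε/D = 0.000412/0.0866 = 0.00476. Haaland: 1/√f = -1.8 log₁₀[(0.00476/3.7)^1.11 + 6.9/8.808e+05] = -1.8 log₁₀[0.000618 + 7.83e-06] = 5.766, so f = 0.03008.
Darcy-Weisbach: ΔP = f(L/D)(ρV²/2) = 0.03008·(4.15/0.0866)·(996·4.075²/2) = 0.03008·47.92·8268 = 1.192e+04 Pa.
ΔP = 1.192e+04 Pa = 11.9 kPa.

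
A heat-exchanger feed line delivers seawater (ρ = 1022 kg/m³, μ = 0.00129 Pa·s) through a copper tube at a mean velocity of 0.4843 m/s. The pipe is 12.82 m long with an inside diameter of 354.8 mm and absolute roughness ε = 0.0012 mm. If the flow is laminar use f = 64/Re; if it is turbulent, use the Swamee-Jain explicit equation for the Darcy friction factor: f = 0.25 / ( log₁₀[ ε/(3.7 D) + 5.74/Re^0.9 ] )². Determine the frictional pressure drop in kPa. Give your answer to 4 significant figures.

Reynolds number Re = ρVD/μ = 1022 · 0.4843 · 0.3548 / 0.00129 = 1.361e+05.
Re > 4000 → turbulent. Relative roughness ε/D = 1.2e-06/0.3548 = 3.38e-06. Swamee-Jain: f = 0.25/(log₁₀[3.38e-06/3.7 + 5.74/1.361e+05^0.9])² = 0.25/(log₁₀[9.14e-07 + 0.000138])² = 0.25/(-3.859)² = 0.01679.
Darcy-Weisbach: ΔP = f(L/D)(ρV²/2) = 0.01679·(12.82/0.3548)·(1022·0.4843²/2) = 0.01679·36.13·119.9 = 72.71 Pa.
ΔP = 72.71 Pa = 0.07271 kPa.

ΔP ≈ 0.07271 kPa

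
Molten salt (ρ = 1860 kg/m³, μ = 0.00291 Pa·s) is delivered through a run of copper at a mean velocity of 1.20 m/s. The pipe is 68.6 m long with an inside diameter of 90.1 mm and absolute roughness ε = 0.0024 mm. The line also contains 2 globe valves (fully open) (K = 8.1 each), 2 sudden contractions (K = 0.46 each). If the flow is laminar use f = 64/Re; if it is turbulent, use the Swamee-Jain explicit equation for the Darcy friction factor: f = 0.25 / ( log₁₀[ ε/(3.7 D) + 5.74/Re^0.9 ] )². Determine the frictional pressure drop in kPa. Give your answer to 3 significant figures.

Reynolds number Re = ρVD/μ = 1860 · 1.2 · 0.0901 / 0.00291 = 6.911e+04.
Re > 4000 → turbulent. Relative roughness ε/D = 2.4e-06/0.0901 = 2.66e-05. Swamee-Jain: f = 0.25/(log₁₀[2.66e-05/3.7 + 5.74/6.911e+04^0.9])² = 0.25/(log₁₀[7.2e-06 + 0.000253])² = 0.25/(-3.584)² = 0.01946.
Total minor-loss coefficient ΣK = 2·8.1 + 2·0.46 = 17.1.
ΔP = [f·L/D + ΣK]·(ρV²/2) = [0.01946·68.6/0.0901 + 17.1]·(1860·1.2²/2) = [14.81 + 17.1]·1339 = 4.277e+04 Pa.
ΔP = 4.277e+04 Pa = 42.8 kPa.

ΔP ≈ 42.8 kPa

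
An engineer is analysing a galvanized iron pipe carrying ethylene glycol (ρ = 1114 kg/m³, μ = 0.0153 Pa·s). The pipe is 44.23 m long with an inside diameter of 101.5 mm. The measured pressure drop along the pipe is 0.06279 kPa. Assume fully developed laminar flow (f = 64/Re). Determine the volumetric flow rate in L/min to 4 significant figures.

For laminar flow, f = 64/Re with Re = ρVD/μ, so Darcy-Weisbach reduces to ΔP = 32μLV/D². Solving for V: V = ΔP·D²/(32μL) = 62.79·(0.1015)²/(32·0.0153·44.23) = 0.02987 m/s.
Check: Re = ρVD/μ = 1114·0.02987·0.1015/0.0153 = 220.8 < 2300, so the laminar assumption holds.
Q = V·A = 0.02987·(π/4·0.1015²) = 0.0002417 m³/s = 14.50 L/min.

Q ≈ 14.50 L/min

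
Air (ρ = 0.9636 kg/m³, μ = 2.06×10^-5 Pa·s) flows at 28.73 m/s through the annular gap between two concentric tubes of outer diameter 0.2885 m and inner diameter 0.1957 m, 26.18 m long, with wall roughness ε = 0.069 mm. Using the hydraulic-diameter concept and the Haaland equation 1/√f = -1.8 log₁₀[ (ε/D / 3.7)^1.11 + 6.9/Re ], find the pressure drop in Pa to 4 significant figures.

Hydraulic diameter D_h = 4A/P = D_o - D_i = 0.2885 - 0.1957 = 0.0928 m.
Re = ρVD_h/μ = 0.9636·28.73·0.0928/2.06e-05 = 1.247e+05.
ε/D_h = 6.9e-05/0.0928 = 0.000744; Haaland gives 1/√f = -1.8 log₁₀[7.88e-05+5.53e-05] = 6.971, so f = 0.02058.
ΔP = f(L/D_h)(ρV²/2) = 0.02058·26.18/0.0928·397.7 = 2309 Pa.

ΔP ≈ 2309 Pa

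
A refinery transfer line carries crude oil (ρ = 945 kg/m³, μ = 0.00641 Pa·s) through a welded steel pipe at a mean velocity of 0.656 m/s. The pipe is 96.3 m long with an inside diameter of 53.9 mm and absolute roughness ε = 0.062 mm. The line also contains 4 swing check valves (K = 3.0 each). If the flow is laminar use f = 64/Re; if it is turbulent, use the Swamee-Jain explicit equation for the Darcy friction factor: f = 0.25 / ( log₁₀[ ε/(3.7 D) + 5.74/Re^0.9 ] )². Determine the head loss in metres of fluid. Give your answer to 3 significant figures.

Reynolds number Re = ρVD/μ = 945 · 0.656 · 0.0539 / 0.00641 = 5213.
Re > 4000 → turbulent. Relative roughness ε/D = 6.2e-05/0.0539 = 0.00115. Swamee-Jain: f = 0.25/(log₁₀[0.00115/3.7 + 5.74/5213^0.9])² = 0.25/(log₁₀[0.000311 + 0.00259])² = 0.25/(-2.537)² = 0.03883.
Total minor-loss coefficient ΣK = 4·3 = 12.
ΔP = [f·L/D + ΣK]·(ρV²/2) = [0.03883·96.3/0.0539 + 12]·(945·0.656²/2) = [69.38 + 12]·203.3 = 1.655e+04 Pa.
Head loss h_f = ΔP/(ρg) = 1.655e+04/(945·9.81) = 1.79 m.

h_f ≈ 1.79 m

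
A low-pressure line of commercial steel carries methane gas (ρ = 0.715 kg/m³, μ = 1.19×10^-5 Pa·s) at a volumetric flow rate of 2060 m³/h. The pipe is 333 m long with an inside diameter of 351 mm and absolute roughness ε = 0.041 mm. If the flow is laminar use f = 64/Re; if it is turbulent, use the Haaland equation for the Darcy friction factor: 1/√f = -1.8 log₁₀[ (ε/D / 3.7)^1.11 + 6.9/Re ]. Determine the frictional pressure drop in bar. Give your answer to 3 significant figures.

Q = 2060 m³/h = 2060/3600 = 0.5722 m³/s.
Cross-sectional area A = πD²/4 = π(0.351)²/4 = 0.09676 m²; mean velocity V = Q/A = 0.5722/0.09676 = 5.914 m/s.
Reynolds number Re = ρVD/μ = 0.715 · 5.914 · 0.351 / 1.19e-05 = 1.247e+05.
Re > 4000 → turbulent. Relative roughness ε/D = 4.1e-05/0.351 = 0.000117. Haaland: 1/√f = -1.8 log₁₀[(0.000117/3.7)^1.11 + 6.9/1.247e+05] = -1.8 log₁₀[1.01e-05 + 5.53e-05] = 7.532, so f = 0.01763.
Darcy-Weisbach: ΔP = f(L/D)(ρV²/2) = 0.01763·(333/0.351)·(0.715·5.914²/2) = 0.01763·948.7·12.5 = 209.1 Pa.
ΔP = 209.1 Pa = 0.00209 bar.

ΔP ≈ 0.00209 bar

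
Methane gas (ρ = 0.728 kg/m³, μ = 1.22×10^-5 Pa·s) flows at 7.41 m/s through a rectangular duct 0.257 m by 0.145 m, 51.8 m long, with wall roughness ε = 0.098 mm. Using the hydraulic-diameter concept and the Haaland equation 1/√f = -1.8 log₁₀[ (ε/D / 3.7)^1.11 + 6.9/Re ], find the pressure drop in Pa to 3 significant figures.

ΔP ≈ 116 Pa

Hydraulic diameter D_h = 4A/P = 4·(0.257·0.145)/(2·(0.257+0.145)) = 0.1491/0.804 = 0.1854 m.
Re = ρVD_h/μ = 0.728·7.41·0.1854/1.22e-05 = 8.198e+04.
ε/D_h = 9.8e-05/0.1854 = 0.000529; Haaland gives 1/√f = -1.8 log₁₀[5.39e-05+8.42e-05] = 6.948, so f = 0.02072.
ΔP = f(L/D_h)(ρV²/2) = 0.02072·51.8/0.1854·19.99 = 115.7 Pa.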